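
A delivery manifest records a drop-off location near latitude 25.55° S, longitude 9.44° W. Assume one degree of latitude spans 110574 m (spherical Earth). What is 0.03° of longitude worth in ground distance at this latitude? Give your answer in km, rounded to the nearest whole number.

3 km

0.03° of longitude at 25.55° is 0.03 × 110574 × cos 25.55° ≈ 0.03 × 99760.9 = 2992.83 m.
That is 2992.83 m = 2.9928 km.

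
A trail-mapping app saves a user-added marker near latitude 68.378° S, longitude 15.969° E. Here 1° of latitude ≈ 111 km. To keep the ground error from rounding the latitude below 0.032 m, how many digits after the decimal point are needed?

7 decimal places

One degree of latitude covers 111000 m.
Rounding to N decimal places gives at most 0.5 × 10⁻ᴺ degrees of error, i.e. 0.5 × 10⁻ᴺ × 111000 m.
Setting 55500 × 10⁻ᴺ ≤ 0.032 gives 10ᴺ ≥ 1.734e+06, i.e. N ≥ 6.24.
At 6 places the error can reach 0.0555 m, but 7 places keeps it to 0.00555 m.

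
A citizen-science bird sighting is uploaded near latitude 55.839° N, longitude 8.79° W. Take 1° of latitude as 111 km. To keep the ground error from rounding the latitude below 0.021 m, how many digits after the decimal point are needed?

One degree of latitude covers 111000 m.
With N decimal places the half-ulp bound is 0.5·10⁻ᴺ°, or 0.5·10⁻ᴺ × 111000 m on the ground.
Setting 55500 × 10⁻ᴺ ≤ 0.021 gives 10ᴺ ≥ 2.643e+06, i.e. N ≥ 6.42.
At 6 places the error can reach 0.0555 m, but 7 places keeps it to 0.00555 m.

7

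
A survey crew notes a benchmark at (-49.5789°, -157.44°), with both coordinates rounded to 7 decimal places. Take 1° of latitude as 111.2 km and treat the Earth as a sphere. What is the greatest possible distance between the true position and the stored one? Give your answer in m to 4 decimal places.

0.0066 m

Rounding to 7 decimal places leaves each coordinate within ±5e-08° of the true value.
Latitude error → 5e-08 × 111200 = 0.00556 m along the meridian.
Longitude error → 5e-08 × 111200 × cos 49.5789° = 5e-08 × 111200 × 0.6484 ≈ 0.00360511 m.
Worst case both components are at the extreme and orthogonal: √(0.00556² + 0.00360511²) ≈ 0.00662649 m.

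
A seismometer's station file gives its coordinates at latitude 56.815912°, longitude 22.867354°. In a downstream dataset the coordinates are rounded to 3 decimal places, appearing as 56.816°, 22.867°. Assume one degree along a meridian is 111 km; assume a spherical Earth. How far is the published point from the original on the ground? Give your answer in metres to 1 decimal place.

The latitude changed by -0.000088° and the longitude by +0.000354°.
North–south shift: -0.000088 × 111000 = -9.768 m.
East–west at this latitude: 0.000354° × 111000 × cos 56.816° ≈ 0.000354 × 60753.6 = 21.5068 m.
Distance: √(9.768² + 21.5068²) ≈ 23.6211 m.

23.6 metres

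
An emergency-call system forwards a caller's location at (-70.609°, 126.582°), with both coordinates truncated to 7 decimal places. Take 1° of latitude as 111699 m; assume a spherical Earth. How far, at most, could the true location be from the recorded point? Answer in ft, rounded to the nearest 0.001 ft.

0.039 ft

Truncating at 7 decimal places can drop up to a full unit in the last place, so each coordinate may be off by as much as 1e-07°.
Latitude error → 1e-07 × 111699 = 0.0111699 m along the meridian.
Longitude error → 1e-07 × 111699 × cos 70.609° = 1e-07 × 111699 × 0.3320 ≈ 0.00370855 m.
Combining orthogonally: (0.0111699² + 0.00370855²)^½ ≈ 0.0117695 m.
Converting: 0.0117695 m × 3.2808 ft/m ≈ 0.038614 ft.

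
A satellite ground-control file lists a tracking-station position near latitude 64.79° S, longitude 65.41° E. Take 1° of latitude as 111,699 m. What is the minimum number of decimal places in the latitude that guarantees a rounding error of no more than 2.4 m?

5 decimal places

One degree of latitude covers 111699 m.
Rounding to N decimal places gives at most 0.5 × 10⁻ᴺ degrees of error, i.e. 0.5 × 10⁻ᴺ × 111699 m.
Need 0.5 × 111699 × 10⁻ᴺ ≤ 2.4 → 10⁻ᴺ ≤ 4.297e-05, so N ≥ 4.37.
So 5 decimal places suffice (0.558 m); 4 would allow up to 5.58 m.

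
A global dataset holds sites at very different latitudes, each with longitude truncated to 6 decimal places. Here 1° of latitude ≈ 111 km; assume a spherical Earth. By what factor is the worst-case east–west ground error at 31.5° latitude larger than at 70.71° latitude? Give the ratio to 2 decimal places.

2.58

Truncating at 6 decimal places can drop up to a full unit in the last place, so the longitude may be off by as much as 1e-06°.
At 31.5°: 1e-06° × 111000 × cos 31.5° = 1e-06 × 111000 × 0.8526 ≈ 0.094643 m.
Error at 70.71° = 1e-06° × 111000 × cos 70.71° ≈ 0.111 × 0.3303 = 0.036669 m.
The ratio reduces to cos 31.5° / cos 70.71° = 0.8526/0.3303 ≈ 2.5810.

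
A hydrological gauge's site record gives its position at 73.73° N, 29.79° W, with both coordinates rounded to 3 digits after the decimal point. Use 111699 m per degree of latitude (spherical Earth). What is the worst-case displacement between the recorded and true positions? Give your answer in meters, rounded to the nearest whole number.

Rounding to 3 decimal places leaves each coordinate within ±0.0005° of the true value.
N–S: 0.0005° × 111699 m/° = 55.8495 m.
East–west component at 73.73°: 0.0005° × 111699 × cos 73.73° ≈ 0.0005 × 31294.1 ≈ 15.647 m.
The two errors are perpendicular, so the maximum displacement is √(55.8495² + 15.647²) ≈ 58 m.

58 meters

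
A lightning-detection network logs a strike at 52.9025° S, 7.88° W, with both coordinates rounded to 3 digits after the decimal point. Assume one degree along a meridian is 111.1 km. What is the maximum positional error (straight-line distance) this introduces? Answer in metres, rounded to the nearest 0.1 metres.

Rounding to 3 decimal places leaves each coordinate within ±0.0005° of the true value.
North–south component: 0.0005° × 111100 = 55.55 m.
East–west component at 52.9025°: 0.0005° × 111100 × cos 52.9025° ≈ 0.0005 × 67012.5 ≈ 33.5063 m.
Worst case both components are at the extreme and orthogonal: √(55.55² + 33.5063²) ≈ 64.8727 m.

64.9 metres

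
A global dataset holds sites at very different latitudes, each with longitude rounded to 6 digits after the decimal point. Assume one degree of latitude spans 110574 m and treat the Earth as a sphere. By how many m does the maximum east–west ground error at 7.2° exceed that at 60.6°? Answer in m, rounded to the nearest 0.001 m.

0.028 m

Rounding to 6 decimal places leaves the longitude within ±5e-07° of the true value.
Error at 7.2° = 5e-07° × 110574 × cos 7.2° ≈ 0.055287 × 0.9921 = 0.054851 m.
At 60.6°: 5e-07° × 110574 × cos 60.6° = 5e-07 × 110574 × 0.4909 ≈ 0.027141 m.
Difference: 0.054851 − 0.027141 = 0.02771 m.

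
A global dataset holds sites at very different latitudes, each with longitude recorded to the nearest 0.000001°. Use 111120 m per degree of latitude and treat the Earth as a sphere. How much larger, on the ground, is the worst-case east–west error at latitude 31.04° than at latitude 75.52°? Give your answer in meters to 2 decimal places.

Rounding to 6 decimal places leaves the longitude within ±5e-07° of the true value.
Error at 31.04° = 5e-07° × 111120 × cos 31.04° ≈ 0.05556 × 0.8568 = 0.047604 m.
At 75.52°: 5e-07° × 111120 × cos 75.52° = 5e-07 × 111120 × 0.2500 ≈ 0.013892 m.
So the lower-latitude error exceeds the higher by 0.047604 − 0.013892 = 0.033712 m.

0.03 meters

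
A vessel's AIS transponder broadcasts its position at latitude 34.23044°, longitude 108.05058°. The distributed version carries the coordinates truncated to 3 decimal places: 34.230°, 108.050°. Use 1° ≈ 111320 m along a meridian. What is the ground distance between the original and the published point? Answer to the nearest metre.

72 metres

Δlat = 34.23044 − 34.230 = +0.00044°; Δlon = 108.05058 − 108.050 = +0.00058°.
N–S: 0.00044° × 111320 m/° = 48.9808 m.
E–W at 34.23°: 0.00058° × 111320 × cos 34.23° = 0.00058 × 111320 × 0.8268 ≈ 53.3819 m.
Combined displacement = (48.9808² + 53.3819²)^½ ≈ 72.4483 m.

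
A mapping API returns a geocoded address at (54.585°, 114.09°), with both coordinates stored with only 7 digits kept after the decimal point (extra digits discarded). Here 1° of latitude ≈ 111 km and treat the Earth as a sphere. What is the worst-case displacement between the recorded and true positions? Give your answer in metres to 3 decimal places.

Truncating at 7 decimal places can drop up to a full unit in the last place, so each coordinate may be off by as much as 1e-07°.
North–south component: 1e-07° × 111000 = 0.0111 m.
East–west component at 54.585°: 1e-07° × 111000 × cos 54.585° ≈ 1e-07 × 64323.9 ≈ 0.00643239 m.
Worst case both components are at the extreme and orthogonal: √(0.0111² + 0.00643239²) ≈ 0.0128291 m.

0.013 metres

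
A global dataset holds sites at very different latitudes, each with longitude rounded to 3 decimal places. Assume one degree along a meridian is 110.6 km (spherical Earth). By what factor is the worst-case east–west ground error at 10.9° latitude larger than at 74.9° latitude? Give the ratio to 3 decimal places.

3.769

Rounding to 3 decimal places leaves the longitude within ±0.0005° of the true value.
At 10.9°: 0.0005° × 110600 × cos 10.9° = 0.0005 × 110600 × 0.9820 ≈ 54.302 m.
Error at 74.9° = 0.0005° × 110600 × cos 74.9° ≈ 55.3 × 0.2605 = 14.406 m.
The ratio reduces to cos 10.9° / cos 74.9° = 0.9820/0.2605 ≈ 3.7694.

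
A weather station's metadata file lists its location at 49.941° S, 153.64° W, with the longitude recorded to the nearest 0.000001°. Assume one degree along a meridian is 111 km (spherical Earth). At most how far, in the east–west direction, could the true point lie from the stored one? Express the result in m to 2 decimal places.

0.04 m

Rounding to 6 decimal places leaves the longitude within ±5e-07° of the true value.
Parallels shrink by cos φ, so at 49.941° a degree of longitude is 111000 × 0.6436 ≈ 71436.9 m.
East–west error: 5e-07° × 71436.9 m/° ≈ 0.0357185 m.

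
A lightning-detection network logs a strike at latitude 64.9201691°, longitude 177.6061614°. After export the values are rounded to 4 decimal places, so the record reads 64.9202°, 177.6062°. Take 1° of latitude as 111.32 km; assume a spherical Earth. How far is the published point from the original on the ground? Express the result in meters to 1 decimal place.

Δlat = 64.9201691 − 64.9202 = -0.0000309°; Δlon = 177.6061614 − 177.6062 = -0.0000386°.
North–south shift: -0.0000309 × 111320 = -3.43979 m.
E–W at 64.9202°: -0.0000386° × 111320 × cos 64.9202° = -0.0000386 × 111320 × 0.4239 ≈ -1.82139 m.
Combined displacement = (3.43979² + 1.82139²)^½ ≈ 3.89225 m.

3.9 meters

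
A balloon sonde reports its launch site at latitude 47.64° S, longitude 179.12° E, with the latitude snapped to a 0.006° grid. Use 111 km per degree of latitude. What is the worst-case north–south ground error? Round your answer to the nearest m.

With a 0.006° grid the true value lies within half a step, ±0.006°/2 = ±0.003°, of the stored one.
So the N–S error is at most 0.003 × 111000 = 333 m.

333 m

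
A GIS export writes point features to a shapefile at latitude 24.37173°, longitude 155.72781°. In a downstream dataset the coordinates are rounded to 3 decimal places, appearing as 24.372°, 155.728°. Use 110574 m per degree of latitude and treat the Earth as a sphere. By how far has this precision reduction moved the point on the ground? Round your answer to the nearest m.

Δlat = 24.37173 − 24.372 = -0.00027°; Δlon = 155.72781 − 155.728 = -0.00019°.
N–S: -0.00027° × 110574 m/° = -29.855 m.
East–west at this latitude: -0.00019° × 110574 × cos 24.372° ≈ -0.00019 × 100720 = -19.1368 m.
Combined displacement = (29.855² + 19.1368²)^½ ≈ 35.4618 m.

35 m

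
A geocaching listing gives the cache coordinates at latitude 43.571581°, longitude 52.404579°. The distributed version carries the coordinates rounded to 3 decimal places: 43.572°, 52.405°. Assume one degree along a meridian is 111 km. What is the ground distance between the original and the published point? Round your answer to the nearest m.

Δlat = 43.571581 − 43.572 = -0.000419°; Δlon = 52.404579 − 52.405 = -0.000421°.
North–south shift: -0.000419 × 111000 = -46.509 m.
East–west at this latitude: -0.000421° × 111000 × cos 43.572° ≈ -0.000421 × 80420.5 = -33.857 m.
Combined displacement = (46.509² + 33.857²)^½ ≈ 57.5273 m.

58 m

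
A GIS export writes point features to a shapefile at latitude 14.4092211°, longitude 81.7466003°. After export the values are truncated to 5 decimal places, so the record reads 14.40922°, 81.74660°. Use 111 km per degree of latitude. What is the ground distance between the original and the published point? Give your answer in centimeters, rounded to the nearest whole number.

13 centimeters

The latitude changed by +0.0000011° and the longitude by +0.0000003°.
North–south shift: 0.0000011 × 111000 = 0.1221 m.
East–west at this latitude: 0.0000003° × 111000 × cos 14.4092° ≈ 0.0000003 × 107508 = 0.0322525 m.
Distance: √(0.1221² + 0.0322525²) ≈ 0.126288 m.
That is 0.126288 m = 12.629 cm.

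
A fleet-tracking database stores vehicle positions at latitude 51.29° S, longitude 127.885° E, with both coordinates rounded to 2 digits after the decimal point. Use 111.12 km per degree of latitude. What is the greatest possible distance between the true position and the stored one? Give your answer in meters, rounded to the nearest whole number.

655 meters

Rounding to 2 decimal places leaves each coordinate within ±0.005° of the true value.
Latitude error → 0.005 × 111120 = 555.6 m along the meridian.
E–W at 51.29°: 0.005° × 111120 × cos 51.29° = 0.005 × 111120 × 0.6254 ≈ 347.46 m.
The two errors are perpendicular, so the maximum displacement is √(555.6² + 347.46²) ≈ 655.302 m.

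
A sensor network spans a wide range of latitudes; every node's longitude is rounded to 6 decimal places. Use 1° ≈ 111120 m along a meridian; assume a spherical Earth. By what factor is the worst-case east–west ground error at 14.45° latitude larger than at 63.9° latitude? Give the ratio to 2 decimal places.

Rounding to 6 decimal places leaves the longitude within ±5e-07° of the true value.
At 14.45°: 5e-07° × 111120 × cos 14.45° = 5e-07 × 111120 × 0.9684 ≈ 0.053802 m.
Error at 63.9° = 5e-07° × 111120 × cos 63.9° ≈ 0.05556 × 0.4399 = 0.024443 m.
Ratio: 0.053802 / 0.024443 = cos 14.45° / cos 63.9° ≈ 2.2011.

2.20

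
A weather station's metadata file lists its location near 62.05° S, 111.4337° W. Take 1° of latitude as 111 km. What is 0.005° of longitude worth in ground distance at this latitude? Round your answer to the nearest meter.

260 meters

At 62.05° a degree of longitude is 111000 × cos 62.05° ≈ 52025.8 m, so 0.005° corresponds to 260.129 m.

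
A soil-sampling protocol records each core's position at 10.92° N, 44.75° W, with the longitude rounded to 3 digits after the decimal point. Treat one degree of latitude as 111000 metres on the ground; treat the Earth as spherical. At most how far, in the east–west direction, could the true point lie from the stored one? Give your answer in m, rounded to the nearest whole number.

Rounding to 3 decimal places leaves the longitude within ±0.0005° of the true value.
At latitude 10.92° a degree of longitude spans 111000 m × cos 10.92° = 111000 × 0.9819 ≈ 108990 m.
East–west error: 0.0005° × 108990 m/° ≈ 54.495 m.

54 m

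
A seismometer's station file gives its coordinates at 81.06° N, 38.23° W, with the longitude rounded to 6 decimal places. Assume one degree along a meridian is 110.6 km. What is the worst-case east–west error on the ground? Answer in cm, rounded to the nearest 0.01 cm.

0.86 cm

Rounding to 6 decimal places leaves the longitude within ±5e-07° of the true value.
One degree of longitude at 81.06° is 110600 × cos 81.06° ≈ 110600 × 0.1554 = 17187.2 m.
Maximum E–W displacement: 5e-07 × 17187.2 = 0.00859362 m.
That is 0.00859362 m = 0.85936 cm.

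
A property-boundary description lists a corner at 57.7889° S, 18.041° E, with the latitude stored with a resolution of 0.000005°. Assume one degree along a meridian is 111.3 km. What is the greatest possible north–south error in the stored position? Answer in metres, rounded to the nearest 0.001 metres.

0.278 metres

With a 0.000005° grid the true value lies within half a step, ±0.000005°/2 = ±2.5e-06°, of the stored one.
So the N–S error is at most 2.5e-06 × 111300 = 0.27825 m.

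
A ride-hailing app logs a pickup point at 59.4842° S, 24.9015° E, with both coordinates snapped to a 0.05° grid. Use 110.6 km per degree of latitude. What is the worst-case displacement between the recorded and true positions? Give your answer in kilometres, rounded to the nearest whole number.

3 kilometres

With a 0.05° grid the true value lies within half a step, ±0.05°/2 = ±0.025°, of the stored one.
N–S: 0.025° × 110600 m/° = 2765 m.
E–W at 59.4842°: 0.025° × 110600 × cos 59.4842° = 0.025 × 110600 × 0.5078 ≈ 1404 m.
Combining orthogonally: (2765² + 1404²)^½ ≈ 3101.04 m.
That is 3101.04 m = 3.101 km.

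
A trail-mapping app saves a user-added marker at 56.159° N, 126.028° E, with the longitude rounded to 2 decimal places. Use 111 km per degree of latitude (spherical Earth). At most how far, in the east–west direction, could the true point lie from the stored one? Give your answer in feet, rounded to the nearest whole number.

1014 feet

Rounding to 2 decimal places leaves the longitude within ±0.005° of the true value.
Parallels shrink by cos φ, so at 56.159° a degree of longitude is 111000 × 0.5569 ≈ 61814.8 m.
So at most 0.005° × 61814.8 ≈ 309.074 m east–west.
In feet: 309.074 m ÷ 0.3048 ≈ 1014 ft.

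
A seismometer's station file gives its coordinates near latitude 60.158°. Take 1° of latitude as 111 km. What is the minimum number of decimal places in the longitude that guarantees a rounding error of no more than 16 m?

4 decimal places

At 60.158° one degree of longitude covers 111000 × cos 60.158° ≈ 111000 × 0.4976 ≈ 55234.7 m.
N decimal places → at most half a unit in the last place, 0.5 × 10⁻ᴺ° = 55234.7/2 × 10⁻ᴺ m.
Need 0.5 × 55234.7 × 10⁻ᴺ ≤ 16 → 10⁻ᴺ ≤ 5.793e-04, so N ≥ 3.24.
At 3 places the error can reach 27.6 m, but 4 places keeps it to 2.76 m.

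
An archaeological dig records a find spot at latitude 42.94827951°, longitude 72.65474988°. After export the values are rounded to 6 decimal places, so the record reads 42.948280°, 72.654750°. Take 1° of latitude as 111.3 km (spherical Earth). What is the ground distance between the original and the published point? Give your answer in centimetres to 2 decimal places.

Δlat = 42.94827951 − 42.948280 = -0.00000049°; Δlon = 72.65474988 − 72.654750 = -0.00000012°.
North–south shift: -0.00000049 × 111300 = -0.054537 m.
E–W at 42.9483°: -0.00000012° × 111300 × cos 42.9483° = -0.00000012 × 111300 × 0.7320 ≈ -0.00977618 m.
Distance: √(0.054537² + 0.00977618²) ≈ 0.0554063 m.
That is 0.0554063 m = 5.5406 cm.

5.54 centimetres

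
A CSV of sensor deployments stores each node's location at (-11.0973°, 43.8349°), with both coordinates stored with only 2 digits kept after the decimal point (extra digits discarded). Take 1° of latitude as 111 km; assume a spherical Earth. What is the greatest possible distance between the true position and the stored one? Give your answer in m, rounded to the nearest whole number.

1555 m

Truncating at 2 decimal places can drop up to a full unit in the last place, so each coordinate may be off by as much as 0.01°.
N–S: 0.01° × 111000 m/° = 1110 m.
E–W at 11.0973°: 0.01° × 111000 × cos 11.0973° = 0.01 × 111000 × 0.9813 ≈ 1089.24 m.
The two errors are perpendicular, so the maximum displacement is √(1110² + 1089.24²) ≈ 1555.17 m.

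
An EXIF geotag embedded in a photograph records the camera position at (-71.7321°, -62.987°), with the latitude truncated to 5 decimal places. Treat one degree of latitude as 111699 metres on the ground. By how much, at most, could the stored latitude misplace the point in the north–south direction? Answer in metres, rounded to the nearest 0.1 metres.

Truncating at 5 decimal places can drop up to a full unit in the last place, so the latitude may be off by as much as 1e-05°.
So the N–S error is at most 1e-05 × 111699 = 1.11699 m.

1.1 metres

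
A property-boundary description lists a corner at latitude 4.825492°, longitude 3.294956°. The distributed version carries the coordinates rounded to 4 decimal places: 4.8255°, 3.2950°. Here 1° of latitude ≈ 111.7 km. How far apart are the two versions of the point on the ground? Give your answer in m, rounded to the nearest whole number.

5 m

The latitude changed by -0.000008° and the longitude by -0.000044°.
North–south shift: -0.000008 × 111700 = -0.8936 m.
East–west at this latitude: -0.000044° × 111700 × cos 4.8255° ≈ -0.000044 × 111304 = -4.89738 m.
Hypotenuse of the two orthogonal shifts: √(0.8936² + 4.89738²) = 4.97824 m.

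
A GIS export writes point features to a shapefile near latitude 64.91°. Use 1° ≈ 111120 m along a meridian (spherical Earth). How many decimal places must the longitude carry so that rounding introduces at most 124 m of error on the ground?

At 64.91° one degree of longitude covers 111120 × cos 64.91° ≈ 111120 × 0.4240 ≈ 47119.5 m.
Rounding to N decimal places gives at most 0.5 × 10⁻ᴺ degrees of error, i.e. 0.5 × 10⁻ᴺ × 47119.5 m.
Setting 23559.7 × 10⁻ᴺ ≤ 124 gives 10ᴺ ≥ 190, i.e. N ≥ 2.28.
N = 2 would give 236 m (too coarse); N = 3 gives 23.6 m ≤ 124 m.

3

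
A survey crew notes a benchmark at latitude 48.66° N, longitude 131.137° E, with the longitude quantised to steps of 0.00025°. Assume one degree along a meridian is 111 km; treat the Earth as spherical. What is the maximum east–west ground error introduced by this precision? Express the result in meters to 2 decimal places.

9.16 meters

With a 0.00025° grid the true value lies within half a step, ±0.00025°/2 = ±0.000125°, of the stored one.
At latitude 48.66° a degree of longitude spans 111000 m × cos 48.66° = 111000 × 0.6605 ≈ 73318.4 m.
So at most 0.000125° × 73318.4 ≈ 9.1648 m east–west.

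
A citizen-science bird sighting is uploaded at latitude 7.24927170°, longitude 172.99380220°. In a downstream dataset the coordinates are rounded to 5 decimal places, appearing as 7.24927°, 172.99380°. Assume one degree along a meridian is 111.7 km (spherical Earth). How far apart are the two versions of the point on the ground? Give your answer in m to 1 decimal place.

0.3 m

The latitude changed by +0.00000170° and the longitude by +0.00000220°.
N–S: 0.00000170° × 111700 m/° = 0.18989 m.
E–W at 7.24927°: 0.00000220° × 111700 × cos 7.24927° = 0.00000220 × 111700 × 0.9920 ≈ 0.243776 m.
Hypotenuse of the two orthogonal shifts: √(0.18989² + 0.243776²) = 0.309006 m.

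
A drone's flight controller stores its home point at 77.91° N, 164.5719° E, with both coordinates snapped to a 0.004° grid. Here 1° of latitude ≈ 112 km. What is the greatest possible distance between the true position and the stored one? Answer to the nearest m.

With a 0.004° grid the true value lies within half a step, ±0.004°/2 = ±0.002°, of the stored one.
Latitude error → 0.002 × 112000 = 224 m along the meridian.
E–W at 77.91°: 0.002° × 112000 × cos 77.91° = 0.002 × 112000 × 0.2094 ≈ 46.9163 m.
Combining orthogonally: (224² + 46.9163²)^½ ≈ 228.861 m.

229 m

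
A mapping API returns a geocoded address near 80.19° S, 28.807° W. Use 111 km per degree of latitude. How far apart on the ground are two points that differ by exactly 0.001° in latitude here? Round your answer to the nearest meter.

0.001° × 111000 m/° = 111 m.

111 meters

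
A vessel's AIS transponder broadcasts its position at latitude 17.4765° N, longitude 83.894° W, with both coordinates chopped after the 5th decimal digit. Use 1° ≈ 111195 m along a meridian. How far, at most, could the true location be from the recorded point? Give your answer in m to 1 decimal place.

1.5 m

Truncating at 5 decimal places can drop up to a full unit in the last place, so each coordinate may be off by as much as 1e-05°.
Latitude error → 1e-05 × 111195 = 1.11195 m along the meridian.
East–west component at 17.4765°: 1e-05° × 111195 × cos 17.4765° ≈ 1e-05 × 106062 ≈ 1.06062 m.
Combining orthogonally: (1.11195² + 1.06062²)^½ ≈ 1.53667 m.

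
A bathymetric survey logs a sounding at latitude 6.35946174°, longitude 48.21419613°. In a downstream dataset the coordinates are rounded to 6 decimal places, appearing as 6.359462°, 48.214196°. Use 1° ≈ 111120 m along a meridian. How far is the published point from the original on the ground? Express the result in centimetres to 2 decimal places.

The latitude changed by -0.00000026° and the longitude by +0.00000013°.
N–S: -0.00000026° × 111120 m/° = -0.0288912 m.
E–W at 6.35946°: 0.00000013° × 111120 × cos 6.35946° = 0.00000013 × 111120 × 0.9938 ≈ 0.0143567 m.
Combined displacement = (0.0288912² + 0.0143567²)^½ ≈ 0.0322617 m.
That is 0.0322617 m = 3.2262 cm.

3.23 centimetres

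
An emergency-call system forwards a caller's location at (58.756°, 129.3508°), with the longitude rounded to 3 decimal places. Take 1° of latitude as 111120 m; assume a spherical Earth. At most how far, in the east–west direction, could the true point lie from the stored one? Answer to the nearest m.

29 m

Rounding to 3 decimal places leaves the longitude within ±0.0005° of the true value.
At latitude 58.756° a degree of longitude spans 111120 m × cos 58.756° = 111120 × 0.5187 ≈ 57636.1 m.
So at most 0.0005° × 57636.1 ≈ 28.8181 m east–west.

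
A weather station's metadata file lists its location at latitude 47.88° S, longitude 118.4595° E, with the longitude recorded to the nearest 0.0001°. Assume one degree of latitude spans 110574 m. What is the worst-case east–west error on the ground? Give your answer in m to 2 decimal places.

3.71 m

Rounding to 4 decimal places leaves the longitude within ±5e-05° of the true value.
Parallels shrink by cos φ, so at 47.88° a degree of longitude is 110574 × 0.6707 ≈ 74160.4 m.
Maximum E–W displacement: 5e-05 × 74160.4 = 3.70802 m.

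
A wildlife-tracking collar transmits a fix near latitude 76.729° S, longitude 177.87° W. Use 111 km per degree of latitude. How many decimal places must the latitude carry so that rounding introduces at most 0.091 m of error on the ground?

6 decimal places

One degree of latitude covers 111000 m.
With N decimal places the half-ulp bound is 0.5·10⁻ᴺ°, or 0.5·10⁻ᴺ × 111000 m on the ground.
Need 0.5 × 111000 × 10⁻ᴺ ≤ 0.091 → 10⁻ᴺ ≤ 1.640e-06, so N ≥ 5.79.
So 6 decimal places suffice (0.0555 m); 5 would allow up to 0.555 m.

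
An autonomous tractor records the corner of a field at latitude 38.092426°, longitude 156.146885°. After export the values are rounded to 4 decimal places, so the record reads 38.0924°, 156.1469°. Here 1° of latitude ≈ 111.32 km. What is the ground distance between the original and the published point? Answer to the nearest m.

3 m

Δlat = 38.092426 − 38.0924 = +0.000026°; Δlon = 156.146885 − 156.1469 = -0.000015°.
N–S: 0.000026° × 111320 m/° = 2.89432 m.
E–W at 38.0924°: -0.000015° × 111320 × cos 38.0924° = -0.000015 × 111320 × 0.7870 ≈ -1.31416 m.
Combined displacement = (2.89432² + 1.31416²)^½ ≈ 3.1787 m.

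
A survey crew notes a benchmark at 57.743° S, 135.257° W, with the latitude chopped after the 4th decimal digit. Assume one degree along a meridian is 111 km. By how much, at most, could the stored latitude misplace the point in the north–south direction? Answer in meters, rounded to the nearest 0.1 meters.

Truncating at 4 decimal places can drop up to a full unit in the last place, so the latitude may be off by as much as 0.0001°.
So the N–S error is at most 0.0001 × 111000 = 11.1 m.

11.1 meters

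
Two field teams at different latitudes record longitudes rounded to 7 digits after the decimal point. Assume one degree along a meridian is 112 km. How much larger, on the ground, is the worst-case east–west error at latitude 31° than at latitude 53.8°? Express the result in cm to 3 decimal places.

Rounding to 7 decimal places leaves the longitude within ±5e-08° of the true value.
Error at 31° = 5e-08° × 112000 × cos 31° ≈ 0.0056 × 0.8572 = 0.0048001 m.
At 53.8°: 5e-08° × 112000 × cos 53.8° = 5e-08 × 112000 × 0.5906 ≈ 0.0033074 m.
Difference: 0.0048001 − 0.0033074 = 0.0014927 m.
That is 0.00149275 m = 0.14927 cm.

0.149 cm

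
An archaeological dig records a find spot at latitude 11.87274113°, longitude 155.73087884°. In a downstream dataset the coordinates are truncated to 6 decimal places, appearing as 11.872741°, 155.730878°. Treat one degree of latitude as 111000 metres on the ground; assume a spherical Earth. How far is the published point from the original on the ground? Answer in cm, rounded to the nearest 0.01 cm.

9.24 cm

The latitude changed by +0.00000013° and the longitude by +0.00000084°.
N–S: 0.00000013° × 111000 m/° = 0.01443 m.
East–west at this latitude: 0.00000084° × 111000 × cos 11.8727° ≈ 0.00000084 × 108625 = 0.0912453 m.
Hypotenuse of the two orthogonal shifts: √(0.01443² + 0.0912453²) = 0.0923793 m.
That is 0.0923793 m = 9.2379 cm.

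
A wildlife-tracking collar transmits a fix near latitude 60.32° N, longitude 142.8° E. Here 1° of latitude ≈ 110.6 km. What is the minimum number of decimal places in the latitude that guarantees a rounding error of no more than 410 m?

One degree of latitude covers 110600 m.
With N decimal places the half-ulp bound is 0.5·10⁻ᴺ°, or 0.5·10⁻ᴺ × 110600 m on the ground.
Setting 55300 × 10⁻ᴺ ≤ 410 gives 10ᴺ ≥ 134.9, i.e. N ≥ 2.13.
So 3 decimal places suffice (55.3 m); 2 would allow up to 553 m.

3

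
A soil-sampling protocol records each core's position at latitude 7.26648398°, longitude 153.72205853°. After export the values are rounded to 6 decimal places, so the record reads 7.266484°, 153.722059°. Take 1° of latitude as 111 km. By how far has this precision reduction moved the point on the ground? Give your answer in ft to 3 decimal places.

0.170 ft

The latitude changed by -0.00000002° and the longitude by -0.00000047°.
North–south shift: -0.00000002 × 111000 = -0.00222 m.
East–west at this latitude: -0.00000047° × 111000 × cos 7.26648° ≈ -0.00000047 × 110109 = -0.051751 m.
Combined displacement = (0.00222² + 0.051751²)^½ ≈ 0.0517986 m.
In feet: 0.0517986 m ÷ 0.3048 ≈ 0.16994 ft.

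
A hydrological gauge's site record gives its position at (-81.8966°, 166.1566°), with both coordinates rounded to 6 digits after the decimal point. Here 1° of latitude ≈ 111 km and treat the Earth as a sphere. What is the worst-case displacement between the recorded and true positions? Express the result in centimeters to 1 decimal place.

5.6 centimeters

Rounding to 6 decimal places leaves each coordinate within ±5e-07° of the true value.
N–S: 5e-07° × 111000 m/° = 0.0555 m.
E–W at 81.8966°: 5e-07° × 111000 × cos 81.8966° = 5e-07 × 111000 × 0.1410 ≈ 0.00782328 m.
Combining orthogonally: (0.0555² + 0.00782328²)^½ ≈ 0.0560487 m.
That is 0.0560487 m = 5.6049 cm.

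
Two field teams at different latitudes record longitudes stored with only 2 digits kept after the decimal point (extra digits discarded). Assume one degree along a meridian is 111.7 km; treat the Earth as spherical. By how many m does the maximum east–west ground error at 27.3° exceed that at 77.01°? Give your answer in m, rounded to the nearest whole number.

Truncating at 2 decimal places can drop up to a full unit in the last place, so the longitude may be off by as much as 0.01°.
Error at 27.3° = 0.01° × 111700 × cos 27.3° ≈ 1117 × 0.8886 = 992.59 m.
Error at 77.01° = 0.01° × 111700 × cos 77.01° ≈ 1117 × 0.2248 = 251.08 m.
Difference: 992.59 − 251.08 = 741.51 m.

742 m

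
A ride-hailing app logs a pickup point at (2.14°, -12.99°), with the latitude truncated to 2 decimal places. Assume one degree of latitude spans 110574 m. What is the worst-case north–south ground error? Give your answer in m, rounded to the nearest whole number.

Truncating at 2 decimal places can drop up to a full unit in the last place, so the latitude may be off by as much as 0.01°.
So the N–S error is at most 0.01 × 110574 = 1105.74 m.

1106 m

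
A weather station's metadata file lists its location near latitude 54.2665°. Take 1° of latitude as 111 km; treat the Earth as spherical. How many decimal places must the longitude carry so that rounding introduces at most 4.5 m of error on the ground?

4

At 54.2665° one degree of longitude covers 111000 × cos 54.2665° ≈ 111000 × 0.5840 ≈ 64825.8 m.
Rounding to N decimal places gives at most 0.5 × 10⁻ᴺ degrees of error, i.e. 0.5 × 10⁻ᴺ × 64825.8 m.
Setting 32412.9 × 10⁻ᴺ ≤ 4.5 gives 10ᴺ ≥ 7203, i.e. N ≥ 3.86.
So 4 decimal places suffice (3.24 m); 3 would allow up to 32.4 m.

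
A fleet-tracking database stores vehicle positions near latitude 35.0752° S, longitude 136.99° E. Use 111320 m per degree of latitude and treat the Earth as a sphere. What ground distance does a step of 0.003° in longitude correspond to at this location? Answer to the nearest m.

At 35.0752° a degree of longitude is 111320 × cos 35.0752° ≈ 91104.1 m, so 0.003° corresponds to 273.312 m.

273 m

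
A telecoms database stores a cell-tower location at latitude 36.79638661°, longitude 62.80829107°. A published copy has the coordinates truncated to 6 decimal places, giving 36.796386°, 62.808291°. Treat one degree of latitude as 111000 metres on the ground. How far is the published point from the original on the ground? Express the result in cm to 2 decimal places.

6.80 cm

Δlat = 36.79638661 − 36.796386 = +0.00000061°; Δlon = 62.80829107 − 62.808291 = +0.00000007°.
North–south shift: 0.00000061 × 111000 = 0.06771 m.
East–west at this latitude: 0.00000007° × 111000 × cos 36.7964° ≈ 0.00000007 × 88885.4 = 0.00622198 m.
Distance: √(0.06771² + 0.00622198²) ≈ 0.0679953 m.
That is 0.0679953 m = 6.7995 cm.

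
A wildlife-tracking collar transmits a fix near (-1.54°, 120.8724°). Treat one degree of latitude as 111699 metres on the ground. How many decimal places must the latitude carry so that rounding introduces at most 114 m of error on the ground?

3 decimal places

One degree of latitude covers 111699 m.
With N decimal places the half-ulp bound is 0.5·10⁻ᴺ°, or 0.5·10⁻ᴺ × 111699 m on the ground.
Setting 55849.5 × 10⁻ᴺ ≤ 114 gives 10ᴺ ≥ 489.9, i.e. N ≥ 2.69.
So 3 decimal places suffice (55.8 m); 2 would allow up to 558 m.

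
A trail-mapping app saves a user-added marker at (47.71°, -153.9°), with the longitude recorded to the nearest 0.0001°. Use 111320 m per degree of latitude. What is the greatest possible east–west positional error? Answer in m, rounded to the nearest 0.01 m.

Rounding to 4 decimal places leaves the longitude within ±5e-05° of the true value.
One degree of longitude at 47.71° is 111320 × cos 47.71° ≈ 111320 × 0.6729 = 74905.4 m.
Maximum E–W displacement: 5e-05 × 74905.4 = 3.74527 m.

3.75 m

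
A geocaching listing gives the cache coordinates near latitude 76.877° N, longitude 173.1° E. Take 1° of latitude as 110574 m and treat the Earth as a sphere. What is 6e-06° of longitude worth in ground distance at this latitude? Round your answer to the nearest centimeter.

At 76.877° a degree of longitude is 110574 × cos 76.877° ≈ 25105 m, so 6e-06° corresponds to 0.15063 m.
That is 0.15063 m = 15.063 cm.

15 centimeters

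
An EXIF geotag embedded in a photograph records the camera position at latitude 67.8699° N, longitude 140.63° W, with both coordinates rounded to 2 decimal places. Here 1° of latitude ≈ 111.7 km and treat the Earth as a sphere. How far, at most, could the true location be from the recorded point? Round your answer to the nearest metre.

Rounding to 2 decimal places leaves each coordinate within ±0.005° of the true value.
N–S: 0.005° × 111700 m/° = 558.5 m.
East–west component at 67.8699°: 0.005° × 111700 × cos 67.8699° ≈ 0.005 × 42078.6 ≈ 210.393 m.
The two errors are perpendicular, so the maximum displacement is √(558.5² + 210.393²) ≈ 596.814 m.

597 metres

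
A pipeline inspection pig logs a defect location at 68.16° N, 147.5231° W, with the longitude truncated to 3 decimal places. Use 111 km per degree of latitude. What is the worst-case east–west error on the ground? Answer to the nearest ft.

135 ft

Truncating at 3 decimal places can drop up to a full unit in the last place, so the longitude may be off by as much as 0.001°.
Parallels shrink by cos φ, so at 68.16° a degree of longitude is 111000 × 0.3720 ≈ 41293.8 m.
Maximum E–W displacement: 0.001 × 41293.8 = 41.2938 m.
Converting: 41.2938 m × 3.2808 ft/m ≈ 135.48 ft.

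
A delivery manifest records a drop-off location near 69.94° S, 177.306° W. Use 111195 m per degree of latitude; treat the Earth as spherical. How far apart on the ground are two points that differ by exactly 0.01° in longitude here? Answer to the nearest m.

381 m

At 69.94° a degree of longitude is 111195 × cos 69.94° ≈ 38140.3 m, so 0.01° corresponds to 381.403 m.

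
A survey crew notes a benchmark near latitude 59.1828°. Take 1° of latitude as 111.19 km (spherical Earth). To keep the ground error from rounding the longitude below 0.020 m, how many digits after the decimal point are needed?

At 59.1828° one degree of longitude covers 111190 × cos 59.1828° ≈ 111190 × 0.5123 ≈ 56962.7 m.
N decimal places → at most half a unit in the last place, 0.5 × 10⁻ᴺ° = 56962.7/2 × 10⁻ᴺ m.
Setting 28481.4 × 10⁻ᴺ ≤ 0.020 gives 10ᴺ ≥ 1.424e+06, i.e. N ≥ 6.15.
N = 6 would give 0.0285 m (too coarse); N = 7 gives 0.00285 m ≤ 0.020 m.

7 decimal places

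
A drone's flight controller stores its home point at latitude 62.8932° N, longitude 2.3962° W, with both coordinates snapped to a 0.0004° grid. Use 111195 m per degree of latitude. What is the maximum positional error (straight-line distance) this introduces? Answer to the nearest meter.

24 meters

With a 0.0004° grid the true value lies within half a step, ±0.0004°/2 = ±0.0002°, of the stored one.
N–S: 0.0002° × 111195 m/° = 22.239 m.
Longitude error → 0.0002 × 111195 × cos 62.8932° = 0.0002 × 111195 × 0.4557 ≈ 10.1332 m.
Worst case both components are at the extreme and orthogonal: √(22.239² + 10.1332²) ≈ 24.4388 m.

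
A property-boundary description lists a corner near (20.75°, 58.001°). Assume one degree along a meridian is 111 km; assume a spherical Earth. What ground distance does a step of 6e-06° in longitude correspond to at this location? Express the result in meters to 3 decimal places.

0.623 meters

6e-06° of longitude at 20.75° is 6e-06 × 111000 × cos 20.75° ≈ 6e-06 × 103800 = 0.6228 m.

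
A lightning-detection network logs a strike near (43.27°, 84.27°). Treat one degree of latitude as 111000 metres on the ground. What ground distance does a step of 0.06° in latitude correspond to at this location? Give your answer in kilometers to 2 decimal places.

0.06° × 111000 m/° = 6660 m.
That is 6660 m = 6.66 km.

6.66 kilometers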